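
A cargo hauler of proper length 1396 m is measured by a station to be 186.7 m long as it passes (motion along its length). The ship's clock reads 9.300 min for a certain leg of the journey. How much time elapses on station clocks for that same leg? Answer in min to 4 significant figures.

Δt ≈ 69.54 min

Length contraction ⇒ γ = L₀/L = 1396/186.7 = 7.47724
Time dilation: Δt = γτ₀ = 7.47724 × 9.300 min = 69.54 min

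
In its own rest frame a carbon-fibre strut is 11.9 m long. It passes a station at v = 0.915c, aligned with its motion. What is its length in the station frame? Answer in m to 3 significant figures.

L ≈ 4.80 m

γ = 1/√(1 − 0.915²) = 2.4786
Length contraction: L = L₀/γ = 11.9/2.4786 = 4.80 m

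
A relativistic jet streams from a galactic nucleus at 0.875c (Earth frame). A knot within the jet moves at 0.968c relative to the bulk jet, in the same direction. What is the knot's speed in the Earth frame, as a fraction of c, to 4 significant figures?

Relativistic velocity addition: u = (u' + v)/(1 + u'v/c²)
= (0.968 + 0.875)/(1 + 0.968×0.875) = 1.843/1.84700 = 0.9978

u ≈ 0.9978c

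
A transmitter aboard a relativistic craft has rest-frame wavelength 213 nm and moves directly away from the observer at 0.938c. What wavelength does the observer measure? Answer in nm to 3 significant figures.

λ_obs ≈ 1190 nm

Relativistic Doppler: λ_obs = λ_src √((1+β)/(1−β))
= 213 × √(1.9380/0.062000) = 213 × 5.5909 = 1190 nm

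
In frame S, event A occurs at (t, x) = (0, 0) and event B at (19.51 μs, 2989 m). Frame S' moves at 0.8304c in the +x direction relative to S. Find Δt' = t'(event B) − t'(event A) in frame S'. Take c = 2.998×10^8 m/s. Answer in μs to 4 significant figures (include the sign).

Δt' ≈ 20.16 μs

γ = 1/√(1 − 0.8304²) = 1.79479
Δt' = γ(Δt − vΔx/c²) = 1.79479 × (19.51 μs − 0.8304×2989 m / (2.998×10^8 m/s))
= 1.79479 × (11.2309 μs) = 20.16 μs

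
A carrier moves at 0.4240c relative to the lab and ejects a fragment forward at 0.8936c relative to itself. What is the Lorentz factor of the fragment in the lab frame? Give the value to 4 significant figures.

γ ≈ 3.392

u_lab = (0.8936 + 0.4240)/(1 + 0.8936×0.4240) = 1.3176/1.378886 = 0.9555537
γ = 1/√(1 − 0.9555537²) = 3.392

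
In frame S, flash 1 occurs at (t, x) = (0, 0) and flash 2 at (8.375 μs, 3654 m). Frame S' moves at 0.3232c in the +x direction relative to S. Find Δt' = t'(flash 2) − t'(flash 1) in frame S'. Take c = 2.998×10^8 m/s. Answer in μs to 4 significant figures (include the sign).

γ = 1/√(1 − 0.3232²) = 1.05671
Δt' = γ(Δt − vΔx/c²) = 1.05671 × (8.375 μs − 0.3232×3654 m / (2.998×10^8 m/s))
= 1.05671 × (4.43580 μs) = 4.687 μs

Δt' ≈ 4.687 μs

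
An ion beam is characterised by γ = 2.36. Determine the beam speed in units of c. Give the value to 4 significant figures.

β = √(1 − 1/γ²) = √(1 − 1/2.36²) = √(0.820454) = 0.9058

β ≈ 0.9058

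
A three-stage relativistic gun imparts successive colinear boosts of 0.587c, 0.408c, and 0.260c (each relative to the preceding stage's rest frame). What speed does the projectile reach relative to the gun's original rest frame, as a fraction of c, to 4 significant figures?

Compose boost 2: (0.408 + 0.587)/(1 + 0.408×0.587) = 0.9950/1.23950 = 0.802746
Compose boost 3: (0.260 + 0.802746)/(1 + 0.260×0.802746) = 1.06275/1.20871 = 0.8792

u ≈ 0.8792c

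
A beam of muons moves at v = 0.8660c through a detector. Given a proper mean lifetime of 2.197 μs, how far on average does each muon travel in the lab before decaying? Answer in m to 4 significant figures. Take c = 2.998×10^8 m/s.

d ≈ 1141 m

γ = 1/√(1 − 0.8660²) = 1.99982
Dilated lifetime: Δt = γτ₀ = 1.99982 × 2.197 μs = 4.39361 μs
d = vΔt = 0.8660c × 4.39361 μs = 2.59627×10^8 m/s × 4.39361×10^-6 s = 1141 m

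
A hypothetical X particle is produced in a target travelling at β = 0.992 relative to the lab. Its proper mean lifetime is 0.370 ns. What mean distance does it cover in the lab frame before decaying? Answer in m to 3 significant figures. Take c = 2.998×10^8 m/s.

d ≈ 0.872 m

γ = 1/√(1 − 0.992²) = 7.9216
Dilated lifetime: Δt = γτ₀ = 7.9216 × 0.370 ns = 2.9310 ns
d = vΔt = 0.992c × 2.9310 ns = 2.9740×10^8 m/s × 2.9310×10^-9 s = 0.872 m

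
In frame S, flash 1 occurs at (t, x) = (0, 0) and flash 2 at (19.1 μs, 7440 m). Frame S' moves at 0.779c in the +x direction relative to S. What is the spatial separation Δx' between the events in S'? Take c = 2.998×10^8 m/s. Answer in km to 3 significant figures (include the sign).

Δx' ≈ 4.75 km

γ = 1/√(1 − 0.779²) = 1.5948
Δx' = γ(Δx − vΔt) = 1.5948 × (7440 m − 0.779×(2.998×10^8 m/s)×19.1×10^-6 s)
= 1.5948 × (2979.3 m) = 4.75 km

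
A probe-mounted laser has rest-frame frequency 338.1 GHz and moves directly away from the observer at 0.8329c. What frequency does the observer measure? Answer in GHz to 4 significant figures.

Relativistic Doppler: f_obs = f_src √((1−β)/(1+β))
= 338.1 × √(0.167100/1.83290) = 338.1 × 0.301939 = 102.1 GHz

f_obs ≈ 102.1 GHz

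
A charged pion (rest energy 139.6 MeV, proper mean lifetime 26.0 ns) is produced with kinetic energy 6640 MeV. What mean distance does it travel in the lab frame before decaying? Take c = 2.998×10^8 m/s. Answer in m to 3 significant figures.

d ≈ 378 m

γ = 1 + K/(m₀c²) = 1 + 6640/139.6 = 48.564
β = √(1 − 1/γ²) = 0.99979
Dilated lifetime: γτ₀ = 48.564 × 26.0 ns = 1262.7 ns
d = βc·γτ₀ = 0.99979 × (2.998×10^8 m/s) × 1.2627×10^-6 s = 378 m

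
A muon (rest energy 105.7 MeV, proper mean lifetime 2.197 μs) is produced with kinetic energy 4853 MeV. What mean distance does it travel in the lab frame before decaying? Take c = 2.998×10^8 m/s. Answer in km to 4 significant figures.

d ≈ 30.89 km

γ = 1 + K/(m₀c²) = 1 + 4853/105.7 = 46.9130
β = √(1 − 1/γ²) = 0.999773
Dilated lifetime: γτ₀ = 46.9130 × 2.197 μs = 103.068 μs
d = βc·γτ₀ = 0.999773 × (2.998×10^8 m/s) × 0.000103068 s = 30.89 km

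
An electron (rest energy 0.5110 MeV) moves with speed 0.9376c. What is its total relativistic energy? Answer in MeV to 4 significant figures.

E ≈ 1.470 MeV

γ = 1/√(1 − 0.9376²) = 2.87591
E = γm₀c² = 2.87591 × 0.5110 MeV = 1.470 MeV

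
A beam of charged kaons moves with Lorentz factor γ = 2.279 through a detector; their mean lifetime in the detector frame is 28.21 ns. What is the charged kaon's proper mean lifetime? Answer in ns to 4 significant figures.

γ = 2.279 (given)
Proper time: τ₀ = Δt/γ = 28.21/2.279 = 12.38 ns

τ₀ ≈ 12.38 ns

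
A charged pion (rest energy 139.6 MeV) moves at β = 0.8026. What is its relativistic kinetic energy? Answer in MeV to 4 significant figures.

K ≈ 94.42 MeV

γ = 1/√(1 − 0.8026²) = 1.67640
K = (γ − 1)m₀c² = (1.67640 − 1) × 139.6 MeV = 0.676396 × 139.6 MeV = 94.42 MeV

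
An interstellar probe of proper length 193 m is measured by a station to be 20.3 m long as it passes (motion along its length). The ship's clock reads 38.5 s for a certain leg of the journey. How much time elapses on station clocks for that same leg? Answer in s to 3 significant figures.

Length contraction ⇒ γ = L₀/L = 193/20.3 = 9.5074
Time dilation: Δt = γτ₀ = 9.5074 × 38.5 s = 366 s

Δt ≈ 366 s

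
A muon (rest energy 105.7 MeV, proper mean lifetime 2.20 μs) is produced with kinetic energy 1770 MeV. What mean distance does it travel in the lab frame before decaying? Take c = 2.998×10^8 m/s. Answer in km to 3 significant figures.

γ = 1 + K/(m₀c²) = 1 + 1770/105.7 = 17.746
β = √(1 − 1/γ²) = 0.99841
Dilated lifetime: γτ₀ = 17.746 × 2.20 μs = 39.040 μs
d = βc·γτ₀ = 0.99841 × (2.998×10^8 m/s) × 3.9040×10^-5 s = 11.7 km

d ≈ 11.7 km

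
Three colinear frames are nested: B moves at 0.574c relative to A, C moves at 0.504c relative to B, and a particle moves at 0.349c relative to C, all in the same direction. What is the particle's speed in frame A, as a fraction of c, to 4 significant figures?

Compose boost 2: (0.504 + 0.574)/(1 + 0.504×0.574) = 1.078/1.28930 = 0.836115
Compose boost 3: (0.349 + 0.836115)/(1 + 0.349×0.836115) = 1.18512/1.29180 = 0.9174

u ≈ 0.9174c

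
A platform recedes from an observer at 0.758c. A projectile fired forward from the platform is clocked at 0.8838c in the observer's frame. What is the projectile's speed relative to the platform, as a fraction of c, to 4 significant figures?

Inverse velocity addition: u' = (u − v)/(1 − uv/c²)
= (0.8838 − 0.758)/(1 − 0.8838×0.758) = 0.1258/0.330080 = 0.3811

u' ≈ 0.3811c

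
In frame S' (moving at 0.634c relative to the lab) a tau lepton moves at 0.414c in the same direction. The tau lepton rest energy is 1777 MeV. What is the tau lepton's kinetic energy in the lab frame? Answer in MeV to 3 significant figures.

K ≈ 1410 MeV

u_lab = (0.414 + 0.634)/(1 + 0.414×0.634) = 0.830115
γ = 1/√(1 − 0.830115²) = 1.7934
K = (γ − 1)m₀c² = (1.7934 − 1) × 1777 = 0.79342 × 1777 = 1410 MeV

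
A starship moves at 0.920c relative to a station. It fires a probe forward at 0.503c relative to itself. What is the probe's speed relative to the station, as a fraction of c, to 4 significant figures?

Relativistic velocity addition: u = (u' + v)/(1 + u'v/c²)
= (0.503 + 0.920)/(1 + 0.503×0.920) = 1.423/1.46276 = 0.9728

u ≈ 0.9728c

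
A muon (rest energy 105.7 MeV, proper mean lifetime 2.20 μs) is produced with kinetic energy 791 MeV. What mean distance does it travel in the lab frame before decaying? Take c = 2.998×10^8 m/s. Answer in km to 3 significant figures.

γ = 1 + K/(m₀c²) = 1 + 791/105.7 = 8.4834
β = √(1 − 1/γ²) = 0.99303
Dilated lifetime: γτ₀ = 8.4834 × 2.20 μs = 18.664 μs
d = βc·γτ₀ = 0.99303 × (2.998×10^8 m/s) × 1.8664×10^-5 s = 5.56 km

d ≈ 5.56 km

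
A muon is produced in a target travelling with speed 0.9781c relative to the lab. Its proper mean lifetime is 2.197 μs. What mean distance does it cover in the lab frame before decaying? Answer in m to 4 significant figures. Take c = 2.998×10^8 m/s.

d ≈ 3095 m

γ = 1/√(1 − 0.9781²) = 4.80456
Dilated lifetime: Δt = γτ₀ = 4.80456 × 2.197 μs = 10.5556 μs
d = vΔt = 0.9781c × 10.5556 μs = 2.93234×10^8 m/s × 1.05556×10^-5 s = 3095 m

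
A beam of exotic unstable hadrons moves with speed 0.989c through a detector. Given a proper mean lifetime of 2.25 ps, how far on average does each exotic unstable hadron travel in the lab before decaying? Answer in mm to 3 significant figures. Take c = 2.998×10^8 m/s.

d ≈ 4.51 mm

γ = 1/√(1 − 0.989²) = 6.7606
Dilated lifetime: Δt = γτ₀ = 6.7606 × 2.25 ps = 15.211 ps
d = vΔt = 0.989c × 15.211 ps = 2.9650×10^8 m/s × 1.5211×10^-11 s = 4.51 mm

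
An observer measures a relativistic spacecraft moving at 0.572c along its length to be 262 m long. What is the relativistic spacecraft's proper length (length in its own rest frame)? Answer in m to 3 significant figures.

L₀ ≈ 319 m

γ = 1/√(1 − 0.572²) = 1.2191
L₀ = γL = 1.2191 × 262 = 319 m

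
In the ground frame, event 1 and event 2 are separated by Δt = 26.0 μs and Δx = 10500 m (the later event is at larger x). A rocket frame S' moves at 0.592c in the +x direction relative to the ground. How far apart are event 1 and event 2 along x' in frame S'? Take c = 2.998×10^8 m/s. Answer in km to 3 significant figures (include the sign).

γ = 1/√(1 − 0.592²) = 1.2408
Δx' = γ(Δx − vΔt) = 1.2408 × (10500 m − 0.592×(2.998×10^8 m/s)×26.0×10^-6 s)
= 1.2408 × (5885.5 m) = 7.30 km

Δx' ≈ 7.30 km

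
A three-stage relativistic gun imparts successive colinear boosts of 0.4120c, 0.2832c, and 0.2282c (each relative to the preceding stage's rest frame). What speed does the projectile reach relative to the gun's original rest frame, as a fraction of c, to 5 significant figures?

Compose boost 2: (0.2832 + 0.4120)/(1 + 0.2832×0.4120) = 0.69520/1.116678 = 0.6225606
Compose boost 3: (0.2282 + 0.6225606)/(1 + 0.2282×0.6225606) = 0.8507606/1.142068 = 0.74493

u ≈ 0.74493c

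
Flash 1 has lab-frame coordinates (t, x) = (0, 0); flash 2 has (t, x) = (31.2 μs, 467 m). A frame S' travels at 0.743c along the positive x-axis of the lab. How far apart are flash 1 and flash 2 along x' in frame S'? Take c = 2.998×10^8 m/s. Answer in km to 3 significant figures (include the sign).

Δx' ≈ -9.69 km

γ = 1/√(1 − 0.743²) = 1.4941
Δx' = γ(Δx − vΔt) = 1.4941 × (467 m − 0.743×(2.998×10^8 m/s)×31.2×10^-6 s)
= 1.4941 × (-6482.8 m) = -9.69 km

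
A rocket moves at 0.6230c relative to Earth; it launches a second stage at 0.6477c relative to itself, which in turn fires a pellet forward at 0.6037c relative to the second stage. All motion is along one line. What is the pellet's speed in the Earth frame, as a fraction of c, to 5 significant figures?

Compose boost 2: (0.6477 + 0.6230)/(1 + 0.6477×0.6230) = 1.2707/1.403517 = 0.9053684
Compose boost 3: (0.6037 + 0.9053684)/(1 + 0.6037×0.9053684) = 1.509068/1.546571 = 0.97575

u ≈ 0.97575c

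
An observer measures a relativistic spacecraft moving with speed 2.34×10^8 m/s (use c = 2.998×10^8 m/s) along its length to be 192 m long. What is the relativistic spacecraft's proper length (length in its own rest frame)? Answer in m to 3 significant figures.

β = v/c = 2.34×10^8 / 2.998×10^8 = 0.78052
γ = 1/√(1 − 0.78052²) = 1.5997
L₀ = γL = 1.5997 × 192 = 307 m

L₀ ≈ 307 m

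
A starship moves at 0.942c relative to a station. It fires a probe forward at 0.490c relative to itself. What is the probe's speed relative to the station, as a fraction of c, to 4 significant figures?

u ≈ 0.9798c

Relativistic velocity addition: u = (u' + v)/(1 + u'v/c²)
= (0.490 + 0.942)/(1 + 0.490×0.942) = 1.432/1.46158 = 0.9798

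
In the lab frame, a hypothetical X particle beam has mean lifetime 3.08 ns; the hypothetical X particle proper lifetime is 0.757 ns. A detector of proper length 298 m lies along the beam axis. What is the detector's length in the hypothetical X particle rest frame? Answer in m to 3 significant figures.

L ≈ 73.2 m

Time dilation ⇒ γ = Δt/τ₀ = 3.08/0.757 = 4.0687
Length contraction: L = L₀/γ = 298/4.0687 = 73.2 m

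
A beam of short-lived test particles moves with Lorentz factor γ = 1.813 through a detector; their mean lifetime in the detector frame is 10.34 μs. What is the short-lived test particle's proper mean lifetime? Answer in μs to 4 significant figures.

τ₀ ≈ 5.703 μs

γ = 1.813 (given)
Proper time: τ₀ = Δt/γ = 10.34/1.813 = 5.703 μs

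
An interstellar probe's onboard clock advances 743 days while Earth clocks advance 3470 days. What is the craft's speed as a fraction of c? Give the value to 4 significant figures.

β ≈ 0.9768

γ = Δt/τ₀ = 3470/743 = 4.67026
β = √(1 − 1/γ²) = √(1 − 1/4.67026²) = 0.9768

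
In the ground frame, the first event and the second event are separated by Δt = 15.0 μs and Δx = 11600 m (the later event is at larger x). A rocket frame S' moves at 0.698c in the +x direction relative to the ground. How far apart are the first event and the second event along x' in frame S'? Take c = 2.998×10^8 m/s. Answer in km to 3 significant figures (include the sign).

γ = 1/√(1 − 0.698²) = 1.3965
Δx' = γ(Δx − vΔt) = 1.3965 × (11600 m − 0.698×(2.998×10^8 m/s)×15.0×10^-6 s)
= 1.3965 × (8461.1 m) = 11.8 km

Δx' ≈ 11.8 km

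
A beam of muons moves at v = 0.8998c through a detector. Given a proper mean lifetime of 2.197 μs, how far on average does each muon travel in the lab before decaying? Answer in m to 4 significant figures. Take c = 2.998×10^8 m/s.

γ = 1/√(1 − 0.8998²) = 2.29199
Dilated lifetime: Δt = γτ₀ = 2.29199 × 2.197 μs = 5.03550 μs
d = vΔt = 0.8998c × 5.03550 μs = 2.69760×10^8 m/s × 5.03550×10^-6 s = 1358 m

d ≈ 1358 m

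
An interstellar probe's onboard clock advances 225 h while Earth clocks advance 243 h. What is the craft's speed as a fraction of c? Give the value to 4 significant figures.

β ≈ 0.3777

γ = Δt/τ₀ = 243/225 = 1.08000
β = √(1 − 1/γ²) = √(1 − 1/1.08000²) = 0.3777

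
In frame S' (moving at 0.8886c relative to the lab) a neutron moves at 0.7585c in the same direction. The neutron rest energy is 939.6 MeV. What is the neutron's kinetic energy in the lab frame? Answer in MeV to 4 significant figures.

u_lab = (0.7585 + 0.8886)/(1 + 0.7585×0.8886) = 0.9839289
γ = 1/√(1 − 0.9839289²) = 5.60033
K = (γ − 1)m₀c² = (5.60033 − 1) × 939.6 = 4.60033 × 939.6 = 4322 MeV

K ≈ 4322 MeV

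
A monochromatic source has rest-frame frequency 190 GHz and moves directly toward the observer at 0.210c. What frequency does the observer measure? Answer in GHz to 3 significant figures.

f_obs ≈ 235 GHz

Relativistic Doppler: f_obs = f_src √((1+β)/(1−β))
= 190 × √(1.2100/0.79000) = 190 × 1.2376 = 235 GHz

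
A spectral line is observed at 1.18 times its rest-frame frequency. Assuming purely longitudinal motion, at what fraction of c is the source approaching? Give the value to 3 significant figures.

β ≈ 0.164

f_obs/f_src = √((1+β)/(1−β)) = 1.18  ⇒  (1+β)/(1−β) = 1.3924
β = |1 − D²|/(1 + D²) = |1 − 1.3924|/(1 + 1.3924) = 0.164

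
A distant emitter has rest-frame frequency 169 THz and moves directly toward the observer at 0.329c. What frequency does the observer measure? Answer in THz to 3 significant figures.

Relativistic Doppler: f_obs = f_src √((1+β)/(1−β))
= 169 × √(1.3290/0.67100) = 169 × 1.4073 = 238 THz

f_obs ≈ 238 THz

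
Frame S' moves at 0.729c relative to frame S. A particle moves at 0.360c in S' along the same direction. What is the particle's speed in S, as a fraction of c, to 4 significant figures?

u ≈ 0.8626c

Relativistic velocity addition: u = (u' + v)/(1 + u'v/c²)
= (0.360 + 0.729)/(1 + 0.360×0.729) = 1.089/1.26244 = 0.8626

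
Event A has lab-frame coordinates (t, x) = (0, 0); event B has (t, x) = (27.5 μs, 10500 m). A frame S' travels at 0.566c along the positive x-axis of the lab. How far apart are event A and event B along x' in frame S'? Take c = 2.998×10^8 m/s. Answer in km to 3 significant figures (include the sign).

Δx' ≈ 7.08 km

γ = 1/√(1 − 0.566²) = 1.2130
Δx' = γ(Δx − vΔt) = 1.2130 × (10500 m − 0.566×(2.998×10^8 m/s)×27.5×10^-6 s)
= 1.2130 × (5833.6 m) = 7.08 km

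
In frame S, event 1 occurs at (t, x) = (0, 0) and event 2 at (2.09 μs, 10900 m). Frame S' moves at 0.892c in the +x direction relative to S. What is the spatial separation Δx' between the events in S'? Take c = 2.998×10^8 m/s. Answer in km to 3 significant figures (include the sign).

Δx' ≈ 22.9 km

γ = 1/√(1 − 0.892²) = 2.2122
Δx' = γ(Δx − vΔt) = 2.2122 × (10900 m − 0.892×(2.998×10^8 m/s)×2.09×10^-6 s)
= 2.2122 × (10341 m) = 22.9 km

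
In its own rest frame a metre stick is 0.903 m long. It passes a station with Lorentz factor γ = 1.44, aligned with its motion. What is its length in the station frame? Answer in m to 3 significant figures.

γ = 1.44 (given)
Length contraction: L = L₀/γ = 0.903/1.44 = 0.627 m

L ≈ 0.627 m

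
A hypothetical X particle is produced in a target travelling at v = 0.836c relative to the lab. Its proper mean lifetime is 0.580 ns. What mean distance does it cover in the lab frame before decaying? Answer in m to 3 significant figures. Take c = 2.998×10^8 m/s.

γ = 1/√(1 − 0.836²) = 1.8224
Dilated lifetime: Δt = γτ₀ = 1.8224 × 0.580 ns = 1.0570 ns
d = vΔt = 0.836c × 1.0570 ns = 2.5063×10^8 m/s × 1.0570×10^-9 s = 0.265 m

d ≈ 0.265 m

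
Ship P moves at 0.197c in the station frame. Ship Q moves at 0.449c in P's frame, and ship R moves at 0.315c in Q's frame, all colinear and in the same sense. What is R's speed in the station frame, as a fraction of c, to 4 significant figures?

u ≈ 0.7654c

Compose boost 2: (0.449 + 0.197)/(1 + 0.449×0.197) = 0.6460/1.08845 = 0.593503
Compose boost 3: (0.315 + 0.593503)/(1 + 0.315×0.593503) = 0.908503/1.18695 = 0.7654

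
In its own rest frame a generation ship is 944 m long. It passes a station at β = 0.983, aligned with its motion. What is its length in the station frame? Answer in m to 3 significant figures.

L ≈ 173 m

γ = 1/√(1 − 0.983²) = 5.4465
Length contraction: L = L₀/γ = 944/5.4465 = 173 m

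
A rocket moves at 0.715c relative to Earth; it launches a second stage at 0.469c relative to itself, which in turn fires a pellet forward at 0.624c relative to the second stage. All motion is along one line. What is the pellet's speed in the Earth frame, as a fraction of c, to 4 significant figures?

u ≈ 0.9726c

Compose boost 2: (0.469 + 0.715)/(1 + 0.469×0.715) = 1.184/1.33533 = 0.886669
Compose boost 3: (0.624 + 0.886669)/(1 + 0.624×0.886669) = 1.51067/1.55328 = 0.9726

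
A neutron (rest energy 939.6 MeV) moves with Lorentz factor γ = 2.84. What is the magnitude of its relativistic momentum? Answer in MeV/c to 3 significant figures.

β = √(1 − 1/γ²) = √(1 − 1/2.84²) = 0.93596
p = γβm₀c = 2.84 × 0.93596 × 939.6 MeV/c = 2500 MeV/c

p ≈ 2500 MeV/c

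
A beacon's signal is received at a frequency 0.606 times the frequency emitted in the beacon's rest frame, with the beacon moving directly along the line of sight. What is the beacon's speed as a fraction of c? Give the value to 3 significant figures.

f_obs/f_src = √((1−β)/(1+β)) = 0.606  ⇒  (1−β)/(1+β) = 0.36724
β = |1 − D²|/(1 + D²) = |1 − 0.36724|/(1 + 0.36724) = 0.463

β ≈ 0.463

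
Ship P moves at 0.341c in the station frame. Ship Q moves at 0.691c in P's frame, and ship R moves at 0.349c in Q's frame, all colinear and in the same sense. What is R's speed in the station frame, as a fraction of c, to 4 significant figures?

u ≈ 0.9169c

Compose boost 2: (0.691 + 0.341)/(1 + 0.691×0.341) = 1.032/1.23563 = 0.835201
Compose boost 3: (0.349 + 0.835201)/(1 + 0.349×0.835201) = 1.18420/1.29149 = 0.9169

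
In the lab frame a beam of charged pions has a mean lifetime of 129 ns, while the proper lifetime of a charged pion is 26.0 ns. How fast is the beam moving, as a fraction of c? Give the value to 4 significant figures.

γ = Δt/τ₀ = 129/26.0 = 4.96154
β = √(1 − 1/γ²) = √(1 − 1/4.96154²) = 0.9795

β ≈ 0.9795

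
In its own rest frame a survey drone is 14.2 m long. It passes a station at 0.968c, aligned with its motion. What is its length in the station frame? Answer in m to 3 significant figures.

γ = 1/√(1 − 0.968²) = 3.9849
Length contraction: L = L₀/γ = 14.2/3.9849 = 3.56 m

L ≈ 3.56 m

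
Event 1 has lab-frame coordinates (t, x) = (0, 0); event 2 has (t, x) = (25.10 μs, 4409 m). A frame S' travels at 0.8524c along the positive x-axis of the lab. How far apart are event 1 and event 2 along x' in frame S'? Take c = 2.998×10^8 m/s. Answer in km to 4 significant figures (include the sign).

γ = 1/√(1 − 0.8524²) = 1.91245
Δx' = γ(Δx − vΔt) = 1.91245 × (4409 m − 0.8524×(2.998×10^8 m/s)×25.10×10^-6 s)
= 1.91245 × (-2005.29 m) = -3.835 km

Δx' ≈ -3.835 km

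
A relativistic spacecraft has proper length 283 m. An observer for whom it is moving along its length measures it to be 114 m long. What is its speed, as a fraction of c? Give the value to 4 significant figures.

γ = L₀/L = 283/114 = 2.48246
β = √(1 − 1/γ²) = 0.9153

β ≈ 0.9153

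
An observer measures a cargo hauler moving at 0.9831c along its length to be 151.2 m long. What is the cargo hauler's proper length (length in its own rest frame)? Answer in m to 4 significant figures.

γ = 1/√(1 − 0.9831²) = 5.46241
L₀ = γL = 5.46241 × 151.2 = 825.9 m

L₀ ≈ 825.9 m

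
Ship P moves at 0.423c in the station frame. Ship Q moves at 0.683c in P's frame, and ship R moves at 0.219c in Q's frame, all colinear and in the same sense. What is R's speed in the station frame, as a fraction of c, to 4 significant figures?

Compose boost 2: (0.683 + 0.423)/(1 + 0.683×0.423) = 1.106/1.28891 = 0.858090
Compose boost 3: (0.219 + 0.858090)/(1 + 0.219×0.858090) = 1.07709/1.18792 = 0.9067

u ≈ 0.9067c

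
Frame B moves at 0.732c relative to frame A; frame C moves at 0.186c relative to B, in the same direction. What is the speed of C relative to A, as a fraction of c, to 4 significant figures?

Compose boost 2: (0.186 + 0.732)/(1 + 0.186×0.732) = 0.9180/1.13615 = 0.8080

u ≈ 0.8080c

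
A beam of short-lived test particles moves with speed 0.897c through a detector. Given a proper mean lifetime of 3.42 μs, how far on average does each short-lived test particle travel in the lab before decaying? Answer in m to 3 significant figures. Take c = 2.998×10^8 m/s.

d ≈ 2080 m

γ = 1/√(1 − 0.897²) = 2.2623
Dilated lifetime: Δt = γτ₀ = 2.2623 × 3.42 μs = 7.7370 μs
d = vΔt = 0.897c × 7.7370 μs = 2.6892×10^8 m/s × 7.7370×10^-6 s = 2080 m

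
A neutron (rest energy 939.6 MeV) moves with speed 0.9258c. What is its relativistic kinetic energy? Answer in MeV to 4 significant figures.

K ≈ 1546 MeV

γ = 1/√(1 − 0.9258²) = 2.64541
K = (γ − 1)m₀c² = (2.64541 − 1) × 939.6 MeV = 1.64541 × 939.6 MeV = 1546 MeV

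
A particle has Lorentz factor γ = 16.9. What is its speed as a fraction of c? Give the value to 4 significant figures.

β ≈ 0.9982

β = √(1 − 1/γ²) = √(1 − 1/16.9²) = √(0.996499) = 0.9982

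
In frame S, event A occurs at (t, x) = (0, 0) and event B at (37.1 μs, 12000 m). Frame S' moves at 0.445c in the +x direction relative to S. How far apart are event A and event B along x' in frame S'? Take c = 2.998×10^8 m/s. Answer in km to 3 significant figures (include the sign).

γ = 1/√(1 − 0.445²) = 1.1167
Δx' = γ(Δx − vΔt) = 1.1167 × (12000 m − 0.445×(2.998×10^8 m/s)×37.1×10^-6 s)
= 1.1167 × (7050.5 m) = 7.87 km

Δx' ≈ 7.87 km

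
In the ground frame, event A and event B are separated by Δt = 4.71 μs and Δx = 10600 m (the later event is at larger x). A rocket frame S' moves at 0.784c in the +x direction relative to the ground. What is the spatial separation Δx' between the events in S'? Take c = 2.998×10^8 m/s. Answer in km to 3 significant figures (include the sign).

Δx' ≈ 15.3 km

γ = 1/√(1 − 0.784²) = 1.6109
Δx' = γ(Δx − vΔt) = 1.6109 × (10600 m − 0.784×(2.998×10^8 m/s)×4.71×10^-6 s)
= 1.6109 × (9492.9 m) = 15.3 km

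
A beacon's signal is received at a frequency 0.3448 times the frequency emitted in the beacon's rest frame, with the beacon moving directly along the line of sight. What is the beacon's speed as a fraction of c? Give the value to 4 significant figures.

β ≈ 0.7875

f_obs/f_src = √((1−β)/(1+β)) = 0.3448  ⇒  (1−β)/(1+β) = 0.118887
β = |1 − D²|/(1 + D²) = |1 − 0.118887|/(1 + 0.118887) = 0.7875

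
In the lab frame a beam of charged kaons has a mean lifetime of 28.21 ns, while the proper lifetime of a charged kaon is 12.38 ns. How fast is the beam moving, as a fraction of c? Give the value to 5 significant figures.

β ≈ 0.89856

γ = Δt/τ₀ = 28.21/12.38 = 2.278675
β = √(1 − 1/γ²) = √(1 − 1/2.278675²) = 0.89856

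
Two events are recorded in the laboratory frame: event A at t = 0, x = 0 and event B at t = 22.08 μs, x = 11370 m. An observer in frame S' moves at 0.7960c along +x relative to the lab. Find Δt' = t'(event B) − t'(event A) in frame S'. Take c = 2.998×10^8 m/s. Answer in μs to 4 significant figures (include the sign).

γ = 1/√(1 − 0.7960²) = 1.65208
Δt' = γ(Δt − vΔx/c²) = 1.65208 × (22.08 μs − 0.7960×11370 m / (2.998×10^8 m/s))
= 1.65208 × (-8.10853 μs) = -13.40 μs

Δt' ≈ -13.40 μs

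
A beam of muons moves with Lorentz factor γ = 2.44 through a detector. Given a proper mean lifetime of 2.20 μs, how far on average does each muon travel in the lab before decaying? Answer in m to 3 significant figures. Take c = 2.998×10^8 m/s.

d ≈ 1470 m

β = √(1 − 1/γ²) = √(1 − 1/2.44²) = 0.91216
Dilated lifetime: Δt = γτ₀ = 2.44 × 2.20 μs = 5.3680 μs
d = vΔt = 0.91216c × 5.3680 μs = 2.7347×10^8 m/s × 5.3680×10^-6 s = 1470 m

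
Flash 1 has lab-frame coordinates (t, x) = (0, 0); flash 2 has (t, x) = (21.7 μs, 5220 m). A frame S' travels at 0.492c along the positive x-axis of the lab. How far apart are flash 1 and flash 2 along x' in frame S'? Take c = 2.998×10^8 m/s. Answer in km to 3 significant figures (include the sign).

Δx' ≈ 2.32 km

γ = 1/√(1 − 0.492²) = 1.1486
Δx' = γ(Δx − vΔt) = 1.1486 × (5220 m − 0.492×(2.998×10^8 m/s)×21.7×10^-6 s)
= 1.1486 × (2019.2 m) = 2.32 km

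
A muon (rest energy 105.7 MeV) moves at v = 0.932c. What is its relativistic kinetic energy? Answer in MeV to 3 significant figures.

γ = 1/√(1 − 0.932²) = 2.7589
K = (γ − 1)m₀c² = (2.7589 − 1) × 105.7 MeV = 1.7589 × 105.7 MeV = 186 MeV

K ≈ 186 MeV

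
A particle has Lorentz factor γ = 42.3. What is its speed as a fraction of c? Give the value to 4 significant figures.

β = √(1 − 1/γ²) = √(1 − 1/42.3²) = √(0.999441) = 0.9997

β ≈ 0.9997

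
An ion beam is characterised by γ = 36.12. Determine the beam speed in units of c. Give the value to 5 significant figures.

β ≈ 0.99962

β = √(1 − 1/γ²) = √(1 − 1/36.12²) = √(0.9992335) = 0.99962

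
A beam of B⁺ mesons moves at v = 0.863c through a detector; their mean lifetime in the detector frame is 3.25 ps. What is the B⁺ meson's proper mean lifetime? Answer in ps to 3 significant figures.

γ = 1/√(1 − 0.863²) = 1.9794
Proper time: τ₀ = Δt/γ = 3.25/1.9794 = 1.64 ps

τ₀ ≈ 1.64 ps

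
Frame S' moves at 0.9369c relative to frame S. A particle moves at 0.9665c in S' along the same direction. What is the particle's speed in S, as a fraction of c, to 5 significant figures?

Relativistic velocity addition: u = (u' + v)/(1 + u'v/c²)
= (0.9665 + 0.9369)/(1 + 0.9665×0.9369) = 1.9034/1.905514 = 0.99889

u ≈ 0.99889c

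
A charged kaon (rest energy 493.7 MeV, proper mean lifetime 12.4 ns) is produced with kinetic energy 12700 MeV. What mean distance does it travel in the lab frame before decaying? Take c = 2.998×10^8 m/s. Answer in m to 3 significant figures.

γ = 1 + K/(m₀c²) = 1 + 12700/493.7 = 26.724
β = √(1 − 1/γ²) = 0.99930
Dilated lifetime: γτ₀ = 26.724 × 12.4 ns = 331.38 ns
d = βc·γτ₀ = 0.99930 × (2.998×10^8 m/s) × 3.3138×10^-7 s = 99.3 m

d ≈ 99.3 m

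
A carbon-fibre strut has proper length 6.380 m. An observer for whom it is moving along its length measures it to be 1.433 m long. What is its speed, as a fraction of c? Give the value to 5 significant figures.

β ≈ 0.97445

γ = L₀/L = 6.380/1.433 = 4.452198
β = √(1 − 1/γ²) = 0.97445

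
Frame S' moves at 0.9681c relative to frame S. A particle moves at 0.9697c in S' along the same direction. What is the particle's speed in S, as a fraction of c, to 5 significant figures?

Relativistic velocity addition: u = (u' + v)/(1 + u'v/c²)
= (0.9697 + 0.9681)/(1 + 0.9697×0.9681) = 1.9378/1.938767 = 0.99950

u ≈ 0.99950c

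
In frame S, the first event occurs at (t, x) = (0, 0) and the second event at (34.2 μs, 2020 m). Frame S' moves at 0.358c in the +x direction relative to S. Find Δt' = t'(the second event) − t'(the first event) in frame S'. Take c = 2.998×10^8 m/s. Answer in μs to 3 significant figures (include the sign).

γ = 1/√(1 − 0.358²) = 1.0710
Δt' = γ(Δt − vΔx/c²) = 1.0710 × (34.2 μs − 0.358×2020 m / (2.998×10^8 m/s))
= 1.0710 × (31.788 μs) = 34.0 μs

Δt' ≈ 34.0 μs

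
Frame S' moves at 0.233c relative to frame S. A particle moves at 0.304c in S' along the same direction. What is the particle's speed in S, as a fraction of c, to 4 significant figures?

u ≈ 0.5015c

Relativistic velocity addition: u = (u' + v)/(1 + u'v/c²)
= (0.304 + 0.233)/(1 + 0.304×0.233) = 0.5370/1.07083 = 0.5015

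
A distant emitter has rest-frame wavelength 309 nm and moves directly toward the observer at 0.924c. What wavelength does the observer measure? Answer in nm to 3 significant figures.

λ_obs ≈ 61.4 nm

Relativistic Doppler: λ_obs = λ_src √((1−β)/(1+β))
= 309 × √(0.076000/1.9240) = 309 × 0.19875 = 61.4 nm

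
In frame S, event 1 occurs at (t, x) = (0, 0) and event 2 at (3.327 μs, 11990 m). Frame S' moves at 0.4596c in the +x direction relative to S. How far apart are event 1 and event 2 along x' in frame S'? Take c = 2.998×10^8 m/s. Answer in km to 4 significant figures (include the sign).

γ = 1/√(1 − 0.4596²) = 1.12597
Δx' = γ(Δx − vΔt) = 1.12597 × (11990 m − 0.4596×(2.998×10^8 m/s)×3.327×10^-6 s)
= 1.12597 × (11531.6 m) = 12.98 km

Δx' ≈ 12.98 km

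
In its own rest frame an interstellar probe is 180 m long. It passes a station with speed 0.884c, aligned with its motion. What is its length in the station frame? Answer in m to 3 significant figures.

γ = 1/√(1 − 0.884²) = 2.1391
Length contraction: L = L₀/γ = 180/2.1391 = 84.1 m

L ≈ 84.1 m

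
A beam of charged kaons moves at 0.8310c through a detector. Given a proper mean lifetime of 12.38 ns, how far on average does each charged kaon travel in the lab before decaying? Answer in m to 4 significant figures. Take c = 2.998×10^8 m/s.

γ = 1/√(1 − 0.8310²) = 1.79768
Dilated lifetime: Δt = γτ₀ = 1.79768 × 12.38 ns = 22.2553 ns
d = vΔt = 0.8310c × 22.2553 ns = 2.49134×10^8 m/s × 2.22553×10^-8 s = 5.545 m

d ≈ 5.545 m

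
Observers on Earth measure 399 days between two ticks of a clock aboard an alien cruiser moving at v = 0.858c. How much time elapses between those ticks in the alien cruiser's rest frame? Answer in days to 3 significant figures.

γ = 1/√(1 − 0.858²) = 1.9469
Proper time: τ₀ = Δt/γ = 399/1.9469 = 205 days

τ₀ ≈ 205 days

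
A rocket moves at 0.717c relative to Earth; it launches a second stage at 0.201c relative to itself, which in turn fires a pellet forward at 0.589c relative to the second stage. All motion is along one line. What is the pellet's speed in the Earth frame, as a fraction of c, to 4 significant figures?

u ≈ 0.9448c

Compose boost 2: (0.201 + 0.717)/(1 + 0.201×0.717) = 0.9180/1.14412 = 0.802365
Compose boost 3: (0.589 + 0.802365)/(1 + 0.589×0.802365) = 1.39137/1.47259 = 0.9448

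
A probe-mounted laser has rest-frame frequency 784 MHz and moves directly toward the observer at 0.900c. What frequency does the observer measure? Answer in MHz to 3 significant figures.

f_obs ≈ 3420 MHz

Relativistic Doppler: f_obs = f_src √((1+β)/(1−β))
= 784 × √(1.9000/0.10000) = 784 × 4.3589 = 3420 MHz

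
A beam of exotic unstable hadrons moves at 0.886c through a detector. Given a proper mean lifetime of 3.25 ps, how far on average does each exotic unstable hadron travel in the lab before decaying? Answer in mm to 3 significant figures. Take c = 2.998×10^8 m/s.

d ≈ 1.86 mm

γ = 1/√(1 − 0.886²) = 2.1566
Dilated lifetime: Δt = γτ₀ = 2.1566 × 3.25 ps = 7.0091 ps
d = vΔt = 0.886c × 7.0091 ps = 2.6562×10^8 m/s × 7.0091×10^-12 s = 1.86 mm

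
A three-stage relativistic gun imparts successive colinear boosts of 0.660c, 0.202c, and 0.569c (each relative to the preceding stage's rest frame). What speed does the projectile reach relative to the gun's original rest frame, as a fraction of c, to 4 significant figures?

Compose boost 2: (0.202 + 0.660)/(1 + 0.202×0.660) = 0.8620/1.13332 = 0.760597
Compose boost 3: (0.569 + 0.760597)/(1 + 0.569×0.760597) = 1.32960/1.43278 = 0.9280

u ≈ 0.9280c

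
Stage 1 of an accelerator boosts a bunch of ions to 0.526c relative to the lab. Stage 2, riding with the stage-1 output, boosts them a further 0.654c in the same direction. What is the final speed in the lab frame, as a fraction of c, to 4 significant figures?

u ≈ 0.8780c

Compose boost 2: (0.654 + 0.526)/(1 + 0.654×0.526) = 1.180/1.34400 = 0.8780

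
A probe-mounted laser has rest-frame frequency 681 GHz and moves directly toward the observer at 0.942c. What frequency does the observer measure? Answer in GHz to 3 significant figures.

f_obs ≈ 3940 GHz

Relativistic Doppler: f_obs = f_src √((1+β)/(1−β))
= 681 × √(1.9420/0.058000) = 681 × 5.7864 = 3940 GHz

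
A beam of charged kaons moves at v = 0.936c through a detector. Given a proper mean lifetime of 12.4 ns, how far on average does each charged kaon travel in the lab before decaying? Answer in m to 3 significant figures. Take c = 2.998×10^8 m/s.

γ = 1/√(1 − 0.936²) = 2.8409
Dilated lifetime: Δt = γτ₀ = 2.8409 × 12.4 ns = 35.227 ns
d = vΔt = 0.936c × 35.227 ns = 2.8061×10^8 m/s × 3.5227×10^-8 s = 9.89 m

d ≈ 9.89 m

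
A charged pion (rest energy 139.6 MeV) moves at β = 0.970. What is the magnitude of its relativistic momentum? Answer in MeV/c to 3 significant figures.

p ≈ 557 MeV/c

γ = 1/√(1 − 0.970²) = 4.1135
p = γβm₀c = 4.1135 × 0.970 × 139.6 MeV/c = 557 MeV/c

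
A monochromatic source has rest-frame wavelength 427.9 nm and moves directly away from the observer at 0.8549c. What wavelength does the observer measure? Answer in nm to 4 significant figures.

Relativistic Doppler: λ_obs = λ_src √((1+β)/(1−β))
= 427.9 × √(1.85490/0.145100) = 427.9 × 3.57542 = 1530 nm

λ_obs ≈ 1530 nm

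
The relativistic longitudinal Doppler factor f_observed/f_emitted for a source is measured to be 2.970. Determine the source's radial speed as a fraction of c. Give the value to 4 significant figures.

β ≈ 0.7964

f_obs/f_src = √((1+β)/(1−β)) = 2.970  ⇒  (1+β)/(1−β) = 8.82090
β = |1 − D²|/(1 + D²) = |1 − 8.82090|/(1 + 8.82090) = 0.7964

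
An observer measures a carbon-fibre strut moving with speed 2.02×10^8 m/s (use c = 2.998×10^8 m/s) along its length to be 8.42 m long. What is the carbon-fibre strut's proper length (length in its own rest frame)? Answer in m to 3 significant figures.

β = v/c = 2.02×10^8 / 2.998×10^8 = 0.67378
γ = 1/√(1 − 0.67378²) = 1.3533
L₀ = γL = 1.3533 × 8.42 = 11.4 m

L₀ ≈ 11.4 m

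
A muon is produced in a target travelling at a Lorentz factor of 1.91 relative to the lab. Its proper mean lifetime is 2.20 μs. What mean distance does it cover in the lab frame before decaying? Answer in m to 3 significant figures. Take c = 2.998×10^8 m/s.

d ≈ 1070 m

β = √(1 − 1/γ²) = √(1 − 1/1.91²) = 0.85199
Dilated lifetime: Δt = γτ₀ = 1.91 × 2.20 μs = 4.2020 μs
d = vΔt = 0.85199c × 4.2020 μs = 2.5543×10^8 m/s × 4.2020×10^-6 s = 1070 m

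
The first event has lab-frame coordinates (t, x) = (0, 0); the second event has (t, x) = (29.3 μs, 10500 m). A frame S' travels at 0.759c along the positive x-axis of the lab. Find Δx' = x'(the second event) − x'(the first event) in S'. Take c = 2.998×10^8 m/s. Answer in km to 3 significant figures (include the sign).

Δx' ≈ 5.89 km

γ = 1/√(1 − 0.759²) = 1.5359
Δx' = γ(Δx − vΔt) = 1.5359 × (10500 m − 0.759×(2.998×10^8 m/s)×29.3×10^-6 s)
= 1.5359 × (3832.8 m) = 5.89 km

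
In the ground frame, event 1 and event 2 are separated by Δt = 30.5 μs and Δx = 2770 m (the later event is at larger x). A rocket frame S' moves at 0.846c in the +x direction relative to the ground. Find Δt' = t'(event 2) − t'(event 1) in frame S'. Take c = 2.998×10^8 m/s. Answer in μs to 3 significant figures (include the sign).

Δt' ≈ 42.5 μs

γ = 1/√(1 − 0.846²) = 1.8755
Δt' = γ(Δt − vΔx/c²) = 1.8755 × (30.5 μs − 0.846×2770 m / (2.998×10^8 m/s))
= 1.8755 × (22.683 μs) = 42.5 μs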